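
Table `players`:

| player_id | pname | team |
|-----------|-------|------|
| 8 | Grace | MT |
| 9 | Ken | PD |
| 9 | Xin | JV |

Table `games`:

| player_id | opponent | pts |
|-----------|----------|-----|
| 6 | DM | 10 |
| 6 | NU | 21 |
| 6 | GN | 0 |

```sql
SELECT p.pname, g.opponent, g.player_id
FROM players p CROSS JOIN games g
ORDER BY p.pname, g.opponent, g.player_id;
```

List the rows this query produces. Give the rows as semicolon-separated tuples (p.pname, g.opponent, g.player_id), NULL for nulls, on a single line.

(Grace, DM, 6); (Grace, GN, 6); (Grace, NU, 6); (Ken, DM, 6); (Ken, GN, 6); (Ken, NU, 6); (Xin, DM, 6); (Xin, GN, 6); (Xin, NU, 6)

CROSS JOIN pairs every row of `players` with every row of `games`: 3 × 3 = 9 rows.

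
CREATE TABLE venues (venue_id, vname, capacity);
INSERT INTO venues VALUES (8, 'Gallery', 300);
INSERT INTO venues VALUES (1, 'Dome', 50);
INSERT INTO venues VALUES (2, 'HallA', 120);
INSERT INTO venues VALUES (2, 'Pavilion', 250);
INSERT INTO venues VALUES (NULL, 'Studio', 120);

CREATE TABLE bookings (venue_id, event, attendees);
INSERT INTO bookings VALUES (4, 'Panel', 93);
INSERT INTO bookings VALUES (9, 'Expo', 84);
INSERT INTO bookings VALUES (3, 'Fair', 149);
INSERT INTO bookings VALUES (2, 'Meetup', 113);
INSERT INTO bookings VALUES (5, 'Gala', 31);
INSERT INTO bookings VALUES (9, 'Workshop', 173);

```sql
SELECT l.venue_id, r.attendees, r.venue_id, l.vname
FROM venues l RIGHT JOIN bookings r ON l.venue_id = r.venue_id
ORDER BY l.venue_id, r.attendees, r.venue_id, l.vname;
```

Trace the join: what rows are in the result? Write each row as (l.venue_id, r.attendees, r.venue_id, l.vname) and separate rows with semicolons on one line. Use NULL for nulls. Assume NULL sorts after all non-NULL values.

RIGHT JOIN keeps every row from `bookings`; unmatched rows get NULL for `venues`'s columns.
Matching on l.venue_id = r.venue_id. A NULL in a compared column never satisfies the condition.
- l (venue_id=8) has no partner in r.
- l (venue_id=1) has no partner in r.
- l (venue_id=2) pairs with 1 row(s) of r.
- l (venue_id=2) pairs with 1 row(s) of r.
- l (venue_id=NULL) has no partner in r.
- plus 5 unmatched r row(s), each kept with NULL l columns.
After projecting and ordering:
l.venue_id | r.attendees | r.venue_id | l.vname
2 | 113 | 2 | HallA
2 | 113 | 2 | Pavilion
NULL | 31 | 5 | NULL
NULL | 84 | 9 | NULL
NULL | 93 | 4 | NULL
NULL | 149 | 3 | NULL
NULL | 173 | 9 | NULL

(2, 113, 2, HallA); (2, 113, 2, Pavilion); (NULL, 31, 5, NULL); (NULL, 84, 9, NULL); (NULL, 93, 4, NULL); (NULL, 149, 3, NULL); (NULL, 173, 9, NULL)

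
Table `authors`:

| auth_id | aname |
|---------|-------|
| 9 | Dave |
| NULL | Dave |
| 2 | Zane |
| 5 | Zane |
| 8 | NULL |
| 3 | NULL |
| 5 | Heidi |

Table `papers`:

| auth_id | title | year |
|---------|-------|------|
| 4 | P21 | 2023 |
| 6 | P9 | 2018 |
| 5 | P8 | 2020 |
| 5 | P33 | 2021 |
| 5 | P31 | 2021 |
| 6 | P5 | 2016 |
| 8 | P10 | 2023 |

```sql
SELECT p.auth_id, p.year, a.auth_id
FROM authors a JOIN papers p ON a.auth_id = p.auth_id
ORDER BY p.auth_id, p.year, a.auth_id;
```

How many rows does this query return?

INNER JOIN keeps only pairs where the ON condition holds.
Matching on a.auth_id = p.auth_id. A NULL in a compared column never satisfies the condition.
- a[0] auth_id=9 → no match; dropped.
- a[1] auth_id=NULL → no match; dropped.
- a[2] auth_id=2 → no match; dropped.
- a[3] auth_id=5 → 3 match(es) in p → 3 row(s).
- a[4] auth_id=8 → 1 match(es) in p → 1 row(s).
- a[5] auth_id=3 → no match; dropped.
- a[6] auth_id=5 → 3 match(es) in p → 3 row(s).
Total: 7 rows.

7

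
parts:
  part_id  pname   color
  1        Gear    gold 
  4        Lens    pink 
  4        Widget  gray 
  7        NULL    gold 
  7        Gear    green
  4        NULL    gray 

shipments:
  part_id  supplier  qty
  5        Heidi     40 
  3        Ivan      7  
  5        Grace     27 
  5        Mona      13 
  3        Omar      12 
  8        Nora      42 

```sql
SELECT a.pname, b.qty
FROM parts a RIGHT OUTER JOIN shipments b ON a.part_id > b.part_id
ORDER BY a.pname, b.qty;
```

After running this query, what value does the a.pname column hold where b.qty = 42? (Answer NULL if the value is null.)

RIGHT JOIN keeps every row from `shipments`; unmatched rows get NULL for `parts`'s columns.
Matching on a.part_id > b.part_id.
- part_id=1: no matching b row.
- part_id=4: 2 matching b row(s), so 2 row(s) emitted.
- part_id=4: 2 matching b row(s), so 2 row(s) emitted.
- part_id=7: 5 matching b row(s), so 5 row(s) emitted.
- part_id=7: 5 matching b row(s), so 5 row(s) emitted.
- part_id=4: 2 matching b row(s), so 2 row(s) emitted.
- plus 1 unmatched b row(s), each kept with NULL a columns.

NULL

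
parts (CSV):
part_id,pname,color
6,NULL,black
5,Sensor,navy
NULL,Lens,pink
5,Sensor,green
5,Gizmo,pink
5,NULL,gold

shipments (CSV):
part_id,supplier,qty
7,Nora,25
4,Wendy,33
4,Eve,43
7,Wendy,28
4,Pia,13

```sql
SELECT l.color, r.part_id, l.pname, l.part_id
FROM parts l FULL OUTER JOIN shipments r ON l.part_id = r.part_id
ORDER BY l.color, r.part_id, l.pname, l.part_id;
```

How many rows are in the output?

FULL OUTER JOIN keeps every row from both sides; unmatched rows get NULL for the other side's columns.
Matching on l.part_id = r.part_id. A NULL in a compared column never satisfies the condition.
Matched pairs: 0; unmatched l rows kept: 6; unmatched r rows kept: 5.
Total: 0 matched + 11 padded = 11 rows.

11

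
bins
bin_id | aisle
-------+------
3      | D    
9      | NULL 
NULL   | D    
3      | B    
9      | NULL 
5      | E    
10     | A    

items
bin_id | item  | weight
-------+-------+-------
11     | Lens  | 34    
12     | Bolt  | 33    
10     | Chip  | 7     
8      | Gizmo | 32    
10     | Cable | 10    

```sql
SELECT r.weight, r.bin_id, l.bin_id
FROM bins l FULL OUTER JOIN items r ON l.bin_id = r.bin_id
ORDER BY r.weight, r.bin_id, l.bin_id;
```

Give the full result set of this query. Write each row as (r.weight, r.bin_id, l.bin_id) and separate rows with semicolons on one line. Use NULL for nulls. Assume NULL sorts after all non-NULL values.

(7, 10, 10); (10, 10, 10); (32, 8, NULL); (33, 12, NULL); (34, 11, NULL); (NULL, NULL, 3); (NULL, NULL, 3); (NULL, NULL, 5); (NULL, NULL, 9); (NULL, NULL, 9); (NULL, NULL, NULL)

FULL OUTER JOIN keeps every row from both sides; unmatched rows get NULL for the other side's columns.
Matching on l.bin_id = r.bin_id. A NULL in a compared column never satisfies the condition.
- l row (bin_id=3): no match → kept, r columns NULL.
- l row (bin_id=9): no match → kept, r columns NULL.
- l row (bin_id=NULL): no match → kept, r columns NULL.
- l row (bin_id=3): no match → kept, r columns NULL.
- l row (bin_id=9): no match → kept, r columns NULL.
- l row (bin_id=5): no match → kept, r columns NULL.
- l row (bin_id=10): matches 2 r row(s) → 2 output row(s).
- plus 3 unmatched r row(s), each kept with NULL l columns.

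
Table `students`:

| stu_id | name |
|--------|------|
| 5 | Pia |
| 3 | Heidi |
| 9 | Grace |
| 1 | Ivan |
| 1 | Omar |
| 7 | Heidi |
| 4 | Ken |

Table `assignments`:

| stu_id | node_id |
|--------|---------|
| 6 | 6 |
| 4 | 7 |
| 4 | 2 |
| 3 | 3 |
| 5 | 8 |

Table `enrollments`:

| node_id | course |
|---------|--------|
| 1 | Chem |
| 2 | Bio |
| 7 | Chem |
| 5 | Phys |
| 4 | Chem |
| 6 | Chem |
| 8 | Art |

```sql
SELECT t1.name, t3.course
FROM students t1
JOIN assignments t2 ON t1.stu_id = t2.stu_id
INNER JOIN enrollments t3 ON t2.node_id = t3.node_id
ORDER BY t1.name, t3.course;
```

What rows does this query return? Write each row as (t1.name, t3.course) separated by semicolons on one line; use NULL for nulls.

Joins associate left-to-right: students INNER JOIN assignments on stu_id gives 4 intermediate row(s).
Then INNER JOIN `enrollments t3` on node_id: keep only rows whose t2.node_id appears in t3.

(Ken, Bio); (Ken, Chem); (Pia, Art)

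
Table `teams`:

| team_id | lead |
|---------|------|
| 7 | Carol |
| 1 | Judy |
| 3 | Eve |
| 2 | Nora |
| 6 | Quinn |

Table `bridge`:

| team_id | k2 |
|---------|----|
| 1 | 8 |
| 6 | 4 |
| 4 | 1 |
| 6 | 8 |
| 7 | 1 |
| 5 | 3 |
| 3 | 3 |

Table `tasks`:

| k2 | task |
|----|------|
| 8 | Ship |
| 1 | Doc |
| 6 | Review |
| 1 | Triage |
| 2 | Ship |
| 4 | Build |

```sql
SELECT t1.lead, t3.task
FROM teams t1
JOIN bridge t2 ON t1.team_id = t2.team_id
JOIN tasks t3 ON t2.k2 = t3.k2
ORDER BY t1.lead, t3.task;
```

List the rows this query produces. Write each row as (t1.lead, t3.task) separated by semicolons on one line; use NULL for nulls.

(Carol, Doc); (Carol, Triage); (Judy, Ship); (Quinn, Build); (Quinn, Ship)

Joins associate left-to-right: teams INNER JOIN bridge on team_id gives 5 intermediate row(s).
Then INNER JOIN `tasks t3` on k2: keep only rows whose t2.k2 appears in t3.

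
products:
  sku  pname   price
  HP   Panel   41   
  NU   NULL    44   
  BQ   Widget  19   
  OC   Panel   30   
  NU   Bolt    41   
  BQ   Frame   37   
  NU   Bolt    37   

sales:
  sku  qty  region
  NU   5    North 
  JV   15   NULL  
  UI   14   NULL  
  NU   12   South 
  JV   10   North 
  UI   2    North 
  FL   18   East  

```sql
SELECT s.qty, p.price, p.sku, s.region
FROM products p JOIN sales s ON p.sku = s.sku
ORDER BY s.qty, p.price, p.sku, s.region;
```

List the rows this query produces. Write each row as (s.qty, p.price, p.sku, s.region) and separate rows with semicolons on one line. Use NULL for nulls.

INNER JOIN keeps only pairs where the ON condition holds.
Matching on p.sku = s.sku.
- p[0] sku=HP → no match; dropped.
- p[1] sku=NU → 2 match(es) in s → 2 row(s).
- p[2] sku=BQ → no match; dropped.
- p[3] sku=OC → no match; dropped.
- p[4] sku=NU → 2 match(es) in s → 2 row(s).
- p[5] sku=BQ → no match; dropped.
- p[6] sku=NU → 2 match(es) in s → 2 row(s).
After projecting and ordering:
s.qty | p.price | p.sku | s.region
5 | 37 | NU | North
5 | 41 | NU | North
5 | 44 | NU | North
12 | 37 | NU | South
12 | 41 | NU | South
12 | 44 | NU | South

(5, 37, NU, North); (5, 41, NU, North); (5, 44, NU, North); (12, 37, NU, South); (12, 41, NU, South); (12, 44, NU, South)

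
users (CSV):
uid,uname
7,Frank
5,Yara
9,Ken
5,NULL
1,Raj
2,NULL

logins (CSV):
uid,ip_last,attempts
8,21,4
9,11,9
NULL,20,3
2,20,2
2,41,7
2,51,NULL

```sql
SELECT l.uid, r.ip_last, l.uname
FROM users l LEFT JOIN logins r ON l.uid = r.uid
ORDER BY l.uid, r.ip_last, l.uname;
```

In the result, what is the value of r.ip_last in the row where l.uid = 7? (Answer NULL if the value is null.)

NULL

LEFT JOIN keeps every row from `users`; unmatched rows get NULL for `logins`'s columns.
Matching on l.uid = r.uid. A NULL in a compared column never satisfies the condition.
Matched pairs: 4; unmatched l rows kept: 4.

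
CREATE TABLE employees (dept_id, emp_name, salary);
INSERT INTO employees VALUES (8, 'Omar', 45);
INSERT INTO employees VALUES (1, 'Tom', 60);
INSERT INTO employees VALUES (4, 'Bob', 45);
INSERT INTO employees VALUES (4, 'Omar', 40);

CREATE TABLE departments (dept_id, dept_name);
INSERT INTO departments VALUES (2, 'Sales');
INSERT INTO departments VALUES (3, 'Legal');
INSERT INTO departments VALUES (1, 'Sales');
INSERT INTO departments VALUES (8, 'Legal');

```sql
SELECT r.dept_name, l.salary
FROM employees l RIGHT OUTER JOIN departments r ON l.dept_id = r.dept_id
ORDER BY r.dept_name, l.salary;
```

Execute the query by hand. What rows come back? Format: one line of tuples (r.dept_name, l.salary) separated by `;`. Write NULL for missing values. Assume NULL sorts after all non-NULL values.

(Legal, 45); (Legal, NULL); (Sales, 60); (Sales, NULL)

RIGHT JOIN keeps every row from `departments`; unmatched rows get NULL for `employees`'s columns.
Matching on l.dept_id = r.dept_id.
Matched pairs: 2; unmatched r rows kept: 2.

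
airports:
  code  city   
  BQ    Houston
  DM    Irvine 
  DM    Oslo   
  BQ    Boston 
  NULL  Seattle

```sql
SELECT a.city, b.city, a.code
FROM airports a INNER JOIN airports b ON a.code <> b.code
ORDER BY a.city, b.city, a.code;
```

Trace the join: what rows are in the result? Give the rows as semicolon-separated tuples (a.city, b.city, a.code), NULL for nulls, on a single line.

(Boston, Irvine, BQ); (Boston, Oslo, BQ); (Houston, Irvine, BQ); (Houston, Oslo, BQ); (Irvine, Boston, DM); (Irvine, Houston, DM); (Oslo, Boston, DM); (Oslo, Houston, DM)

INNER JOIN keeps only pairs where the ON condition holds.
Matching on a.code <> b.code. A NULL in a compared column never satisfies the condition.
- a (code=BQ) pairs with 2 row(s) of b.
- a (code=DM) pairs with 2 row(s) of b.
- a (code=DM) pairs with 2 row(s) of b.
- a (code=BQ) pairs with 2 row(s) of b.
- a (code=NULL) has no partner → excluded.
After projecting and ordering:
a.city | b.city | a.code
Boston | Irvine | BQ
Boston | Oslo | BQ
Houston | Irvine | BQ
Houston | Oslo | BQ
Irvine | Boston | DM
Irvine | Houston | DM
Oslo | Boston | DM
Oslo | Houston | DM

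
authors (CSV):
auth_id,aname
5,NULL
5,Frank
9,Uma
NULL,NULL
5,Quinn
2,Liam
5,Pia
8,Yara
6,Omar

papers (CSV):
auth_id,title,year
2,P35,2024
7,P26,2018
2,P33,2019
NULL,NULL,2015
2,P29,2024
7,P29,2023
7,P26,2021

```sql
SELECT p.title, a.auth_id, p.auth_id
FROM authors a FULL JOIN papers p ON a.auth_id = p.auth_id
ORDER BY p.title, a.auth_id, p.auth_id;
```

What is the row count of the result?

15

FULL OUTER JOIN keeps every row from both sides; unmatched rows get NULL for the other side's columns.
Matching on a.auth_id = p.auth_id. A NULL in a compared column never satisfies the condition.
- a row (auth_id=5): no match → kept, p columns NULL.
- a row (auth_id=5): no match → kept, p columns NULL.
- a row (auth_id=9): no match → kept, p columns NULL.
- a row (auth_id=NULL): no match → kept, p columns NULL.
- a row (auth_id=5): no match → kept, p columns NULL.
- a row (auth_id=2): matches 3 p row(s) → 3 output row(s).
- a row (auth_id=5): no match → kept, p columns NULL.
- a row (auth_id=8): no match → kept, p columns NULL.
- a row (auth_id=6): no match → kept, p columns NULL.
- plus 4 unmatched p row(s), each kept with NULL a columns.
Total: 3 matched + 12 padded = 15 rows.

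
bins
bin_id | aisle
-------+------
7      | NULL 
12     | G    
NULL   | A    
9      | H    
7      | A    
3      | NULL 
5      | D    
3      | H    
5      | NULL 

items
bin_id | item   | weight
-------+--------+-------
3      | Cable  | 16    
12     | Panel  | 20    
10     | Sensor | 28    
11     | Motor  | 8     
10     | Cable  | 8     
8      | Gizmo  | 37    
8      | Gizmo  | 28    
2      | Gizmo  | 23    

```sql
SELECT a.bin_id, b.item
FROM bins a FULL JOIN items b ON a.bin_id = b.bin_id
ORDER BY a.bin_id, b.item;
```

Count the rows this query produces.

15

FULL OUTER JOIN keeps every row from both sides; unmatched rows get NULL for the other side's columns.
Matching on a.bin_id = b.bin_id. A NULL in a compared column never satisfies the condition.
Matched pairs: 3; unmatched a rows kept: 6; unmatched b rows kept: 6.
Total: 3 matched + 12 padded = 15 rows.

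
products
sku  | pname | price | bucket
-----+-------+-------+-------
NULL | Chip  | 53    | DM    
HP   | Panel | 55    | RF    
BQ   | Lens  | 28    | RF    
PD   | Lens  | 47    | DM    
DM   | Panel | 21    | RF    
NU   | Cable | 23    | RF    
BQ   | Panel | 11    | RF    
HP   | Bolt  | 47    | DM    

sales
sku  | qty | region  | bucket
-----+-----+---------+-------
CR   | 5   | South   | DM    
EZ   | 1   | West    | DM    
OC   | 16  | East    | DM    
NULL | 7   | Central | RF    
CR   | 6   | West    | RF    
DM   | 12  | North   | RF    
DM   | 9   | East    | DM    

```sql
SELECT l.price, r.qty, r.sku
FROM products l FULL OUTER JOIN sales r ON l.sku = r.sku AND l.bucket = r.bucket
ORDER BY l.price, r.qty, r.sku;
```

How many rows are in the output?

FULL OUTER JOIN keeps every row from both sides; unmatched rows get NULL for the other side's columns.
Matching on l.sku = r.sku AND l.bucket = r.bucket. A NULL in a compared column never satisfies the condition.
Matched pairs: 1; unmatched l rows kept: 7; unmatched r rows kept: 6.
Total: 1 matched + 13 padded = 14 rows.

14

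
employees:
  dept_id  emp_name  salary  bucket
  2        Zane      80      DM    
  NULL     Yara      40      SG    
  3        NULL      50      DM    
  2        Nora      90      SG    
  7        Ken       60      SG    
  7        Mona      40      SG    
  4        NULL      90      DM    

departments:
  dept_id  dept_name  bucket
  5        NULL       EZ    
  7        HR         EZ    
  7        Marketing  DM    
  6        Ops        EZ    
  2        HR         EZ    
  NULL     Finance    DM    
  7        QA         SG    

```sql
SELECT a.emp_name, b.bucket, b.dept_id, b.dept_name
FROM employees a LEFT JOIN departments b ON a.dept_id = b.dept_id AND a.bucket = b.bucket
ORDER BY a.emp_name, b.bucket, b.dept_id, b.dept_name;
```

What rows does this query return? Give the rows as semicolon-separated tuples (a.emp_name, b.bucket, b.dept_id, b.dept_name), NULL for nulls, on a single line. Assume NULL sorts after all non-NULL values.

LEFT JOIN keeps every row from `employees`; unmatched rows get NULL for `departments`'s columns.
Matching on a.dept_id = b.dept_id AND a.bucket = b.bucket. A NULL in a compared column never satisfies the condition.
- a[0] dept_id=2, bucket=DM → no match; kept with NULLs on the b side.
- a[1] dept_id=NULL, bucket=SG → no match; kept with NULLs on the b side.
- a[2] dept_id=3, bucket=DM → no match; kept with NULLs on the b side.
- a[3] dept_id=2, bucket=SG → no match; kept with NULLs on the b side.
- a[4] dept_id=7, bucket=SG → 1 match(es) in b → 1 row(s).
- a[5] dept_id=7, bucket=SG → 1 match(es) in b → 1 row(s).
- a[6] dept_id=4, bucket=DM → no match; kept with NULLs on the b side.
After projecting and ordering:
a.emp_name | b.bucket | b.dept_id | b.dept_name
Ken | SG | 7 | QA
Mona | SG | 7 | QA
Nora | NULL | NULL | NULL
Yara | NULL | NULL | NULL
Zane | NULL | NULL | NULL
NULL | NULL | NULL | NULL
NULL | NULL | NULL | NULL

(Ken, SG, 7, QA); (Mona, SG, 7, QA); (Nora, NULL, NULL, NULL); (Yara, NULL, NULL, NULL); (Zane, NULL, NULL, NULL); (NULL, NULL, NULL, NULL); (NULL, NULL, NULL, NULL)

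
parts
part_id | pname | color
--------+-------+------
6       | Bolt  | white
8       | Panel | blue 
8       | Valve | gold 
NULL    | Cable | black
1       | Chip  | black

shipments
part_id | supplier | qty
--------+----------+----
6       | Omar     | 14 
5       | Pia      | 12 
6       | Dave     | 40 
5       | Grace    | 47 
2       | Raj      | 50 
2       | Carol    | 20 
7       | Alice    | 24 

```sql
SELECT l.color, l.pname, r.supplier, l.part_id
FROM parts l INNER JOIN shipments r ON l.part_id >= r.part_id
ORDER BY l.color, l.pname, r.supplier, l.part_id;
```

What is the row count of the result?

20

INNER JOIN keeps only pairs where the ON condition holds.
Matching on l.part_id >= r.part_id. A NULL in a compared column never satisfies the condition.
- l[0] part_id=6 → 6 match(es) in r → 6 row(s).
- l[1] part_id=8 → 7 match(es) in r → 7 row(s).
- l[2] part_id=8 → 7 match(es) in r → 7 row(s).
- l[3] part_id=NULL → no match; dropped.
- l[4] part_id=1 → no match; dropped.
Total: 20 rows.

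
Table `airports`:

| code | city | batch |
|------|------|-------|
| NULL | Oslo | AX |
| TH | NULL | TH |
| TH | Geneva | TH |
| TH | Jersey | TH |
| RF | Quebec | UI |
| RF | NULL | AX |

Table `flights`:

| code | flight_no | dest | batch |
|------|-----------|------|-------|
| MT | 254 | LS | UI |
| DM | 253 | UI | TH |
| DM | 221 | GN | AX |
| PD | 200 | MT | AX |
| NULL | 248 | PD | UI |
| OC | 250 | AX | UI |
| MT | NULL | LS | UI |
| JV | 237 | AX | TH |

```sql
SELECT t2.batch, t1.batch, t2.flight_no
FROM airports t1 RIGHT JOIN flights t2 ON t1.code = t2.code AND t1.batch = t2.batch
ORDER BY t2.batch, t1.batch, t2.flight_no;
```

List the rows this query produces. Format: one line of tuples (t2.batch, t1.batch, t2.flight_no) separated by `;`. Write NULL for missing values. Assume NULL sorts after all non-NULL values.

RIGHT JOIN keeps every row from `flights`; unmatched rows get NULL for `airports`'s columns.
Matching on t1.code = t2.code AND t1.batch = t2.batch. A NULL in a compared column never satisfies the condition.
- t1 (code=NULL, batch=AX) has no partner in t2.
- t1 (code=TH, batch=TH) has no partner in t2.
- t1 (code=TH, batch=TH) has no partner in t2.
- t1 (code=TH, batch=TH) has no partner in t2.
- t1 (code=RF, batch=UI) has no partner in t2.
- t1 (code=RF, batch=AX) has no partner in t2.
- 8 row(s) from t2 found no t1 partner → padded with NULL.
After projecting and ordering:
t2.batch | t1.batch | t2.flight_no
AX | NULL | 200
AX | NULL | 221
TH | NULL | 237
TH | NULL | 253
UI | NULL | 248
UI | NULL | 250
UI | NULL | 254
UI | NULL | NULL

(AX, NULL, 200); (AX, NULL, 221); (TH, NULL, 237); (TH, NULL, 253); (UI, NULL, 248); (UI, NULL, 250); (UI, NULL, 254); (UI, NULL, NULL)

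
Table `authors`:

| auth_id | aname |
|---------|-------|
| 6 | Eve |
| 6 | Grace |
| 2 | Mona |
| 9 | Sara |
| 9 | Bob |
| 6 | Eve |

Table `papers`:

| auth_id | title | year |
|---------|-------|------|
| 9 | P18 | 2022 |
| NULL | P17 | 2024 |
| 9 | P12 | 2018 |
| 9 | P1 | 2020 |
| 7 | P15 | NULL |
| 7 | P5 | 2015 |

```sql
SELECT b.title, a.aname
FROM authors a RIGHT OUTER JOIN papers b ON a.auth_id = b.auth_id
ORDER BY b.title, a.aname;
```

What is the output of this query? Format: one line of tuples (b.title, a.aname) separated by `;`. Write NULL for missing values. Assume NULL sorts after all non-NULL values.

(P1, Bob); (P1, Sara); (P12, Bob); (P12, Sara); (P15, NULL); (P17, NULL); (P18, Bob); (P18, Sara); (P5, NULL)

RIGHT JOIN keeps every row from `papers`; unmatched rows get NULL for `authors`'s columns.
Matching on a.auth_id = b.auth_id. A NULL in a compared column never satisfies the condition.
- auth_id=6: no matching b row.
- auth_id=6: no matching b row.
- auth_id=2: no matching b row.
- auth_id=9: 3 matching b row(s), so 3 row(s) emitted.
- auth_id=9: 3 matching b row(s), so 3 row(s) emitted.
- auth_id=6: no matching b row.
- 3 b row(s) had no a match → kept, a columns NULL.
After projecting and ordering:
b.title | a.aname
P1 | Bob
P1 | Sara
P12 | Bob
P12 | Sara
P15 | NULL
P17 | NULL
P18 | Bob
P18 | Sara
P5 | NULL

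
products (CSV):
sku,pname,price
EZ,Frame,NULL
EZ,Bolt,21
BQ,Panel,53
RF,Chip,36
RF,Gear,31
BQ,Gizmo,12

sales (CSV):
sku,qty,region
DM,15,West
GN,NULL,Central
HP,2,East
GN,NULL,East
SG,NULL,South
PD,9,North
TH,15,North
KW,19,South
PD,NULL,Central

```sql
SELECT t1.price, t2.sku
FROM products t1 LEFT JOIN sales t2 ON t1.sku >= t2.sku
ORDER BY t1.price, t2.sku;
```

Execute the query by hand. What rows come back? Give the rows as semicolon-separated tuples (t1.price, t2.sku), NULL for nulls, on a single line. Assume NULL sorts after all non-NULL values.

LEFT JOIN keeps every row from `products`; unmatched rows get NULL for `sales`'s columns.
Matching on t1.sku >= t2.sku.
- t1[0] sku=EZ → 1 match(es) in t2 → 1 row(s).
- t1[1] sku=EZ → 1 match(es) in t2 → 1 row(s).
- t1[2] sku=BQ → no match; kept with NULLs on the t2 side.
- t1[3] sku=RF → 7 match(es) in t2 → 7 row(s).
- t1[4] sku=RF → 7 match(es) in t2 → 7 row(s).
- t1[5] sku=BQ → no match; kept with NULLs on the t2 side.

(12, NULL); (21, DM); (31, DM); (31, GN); (31, GN); (31, HP); (31, KW); (31, PD); (31, PD); (36, DM); (36, GN); (36, GN); (36, HP); (36, KW); (36, PD); (36, PD); (53, NULL); (NULL, DM)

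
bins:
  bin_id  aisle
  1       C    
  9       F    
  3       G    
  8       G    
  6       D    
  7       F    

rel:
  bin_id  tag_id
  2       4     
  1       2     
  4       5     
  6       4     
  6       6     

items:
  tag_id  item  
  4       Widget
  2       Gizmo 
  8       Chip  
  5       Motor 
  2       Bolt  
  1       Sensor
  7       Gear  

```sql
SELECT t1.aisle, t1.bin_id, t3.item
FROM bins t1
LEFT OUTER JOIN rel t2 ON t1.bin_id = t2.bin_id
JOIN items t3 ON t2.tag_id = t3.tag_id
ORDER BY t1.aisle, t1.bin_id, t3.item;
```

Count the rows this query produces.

Joins associate left-to-right: bins LEFT JOIN rel on bin_id gives 7 intermediate row(s).
Then INNER JOIN `items t3` on tag_id: keep only rows whose t2.tag_id appears in t3.
Result: 3 row(s).

3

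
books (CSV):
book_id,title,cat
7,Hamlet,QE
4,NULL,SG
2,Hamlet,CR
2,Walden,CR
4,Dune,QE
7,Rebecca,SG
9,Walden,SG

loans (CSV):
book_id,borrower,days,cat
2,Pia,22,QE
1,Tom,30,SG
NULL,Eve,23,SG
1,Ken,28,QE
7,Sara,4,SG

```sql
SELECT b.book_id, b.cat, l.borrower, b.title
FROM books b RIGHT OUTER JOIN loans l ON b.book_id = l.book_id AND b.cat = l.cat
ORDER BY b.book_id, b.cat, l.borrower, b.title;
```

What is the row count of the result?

RIGHT JOIN keeps every row from `loans`; unmatched rows get NULL for `books`'s columns.
Matching on b.book_id = l.book_id AND b.cat = l.cat. A NULL in a compared column never satisfies the condition.
- book_id=7, cat=QE: no matching l row.
- book_id=4, cat=SG: no matching l row.
- book_id=2, cat=CR: no matching l row.
- book_id=2, cat=CR: no matching l row.
- book_id=4, cat=QE: no matching l row.
- book_id=7, cat=SG: 1 matching l row(s), so 1 row(s) emitted.
- book_id=9, cat=SG: no matching l row.
- 4 l row(s) had no b match → kept, b columns NULL.
Total: 1 matched + 4 padded = 5 rows.

5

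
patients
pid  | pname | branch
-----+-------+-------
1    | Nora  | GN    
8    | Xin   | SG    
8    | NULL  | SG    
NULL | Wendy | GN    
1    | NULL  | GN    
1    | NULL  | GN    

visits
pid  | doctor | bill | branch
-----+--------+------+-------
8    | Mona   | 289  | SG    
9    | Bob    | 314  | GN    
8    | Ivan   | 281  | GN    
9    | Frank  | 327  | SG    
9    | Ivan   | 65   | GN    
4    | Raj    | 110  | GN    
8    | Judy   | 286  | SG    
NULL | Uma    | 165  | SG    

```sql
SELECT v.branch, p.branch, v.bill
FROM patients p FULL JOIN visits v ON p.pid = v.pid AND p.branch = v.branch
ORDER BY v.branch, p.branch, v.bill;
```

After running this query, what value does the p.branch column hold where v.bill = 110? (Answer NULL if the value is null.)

NULL

FULL OUTER JOIN keeps every row from both sides; unmatched rows get NULL for the other side's columns.
Matching on p.pid = v.pid AND p.branch = v.branch. A NULL in a compared column never satisfies the condition.
- p[0] pid=1, branch=GN → no match; kept with NULLs on the v side.
- p[1] pid=8, branch=SG → 2 match(es) in v → 2 row(s).
- p[2] pid=8, branch=SG → 2 match(es) in v → 2 row(s).
- p[3] pid=NULL, branch=GN → no match; kept with NULLs on the v side.
- p[4] pid=1, branch=GN → no match; kept with NULLs on the v side.
- p[5] pid=1, branch=GN → no match; kept with NULLs on the v side.
- plus 6 unmatched v row(s), each kept with NULL p columns.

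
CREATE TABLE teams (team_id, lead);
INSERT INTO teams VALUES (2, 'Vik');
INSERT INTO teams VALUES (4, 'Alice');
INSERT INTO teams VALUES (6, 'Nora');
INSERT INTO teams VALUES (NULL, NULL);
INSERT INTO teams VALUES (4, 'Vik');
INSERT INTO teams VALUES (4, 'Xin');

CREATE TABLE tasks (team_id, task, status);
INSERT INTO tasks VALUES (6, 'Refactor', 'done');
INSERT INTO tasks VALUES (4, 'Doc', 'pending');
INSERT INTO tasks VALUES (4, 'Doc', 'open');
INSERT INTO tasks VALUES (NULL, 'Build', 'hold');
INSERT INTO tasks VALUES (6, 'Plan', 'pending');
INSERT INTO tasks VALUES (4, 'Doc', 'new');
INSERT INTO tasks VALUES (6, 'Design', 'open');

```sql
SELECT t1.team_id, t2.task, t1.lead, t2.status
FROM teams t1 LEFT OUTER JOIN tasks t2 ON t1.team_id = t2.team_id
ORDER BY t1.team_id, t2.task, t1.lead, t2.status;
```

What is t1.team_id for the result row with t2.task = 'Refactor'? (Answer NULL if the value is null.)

LEFT JOIN keeps every row from `teams`; unmatched rows get NULL for `tasks`'s columns.
Matching on t1.team_id = t2.team_id. A NULL in a compared column never satisfies the condition.
- t1 row (team_id=2): no match → kept, t2 columns NULL.
- t1 row (team_id=4): matches 3 t2 row(s) → 3 output row(s).
- t1 row (team_id=6): matches 3 t2 row(s) → 3 output row(s).
- t1 row (team_id=NULL): no match → kept, t2 columns NULL.
- t1 row (team_id=4): matches 3 t2 row(s) → 3 output row(s).
- t1 row (team_id=4): matches 3 t2 row(s) → 3 output row(s).

6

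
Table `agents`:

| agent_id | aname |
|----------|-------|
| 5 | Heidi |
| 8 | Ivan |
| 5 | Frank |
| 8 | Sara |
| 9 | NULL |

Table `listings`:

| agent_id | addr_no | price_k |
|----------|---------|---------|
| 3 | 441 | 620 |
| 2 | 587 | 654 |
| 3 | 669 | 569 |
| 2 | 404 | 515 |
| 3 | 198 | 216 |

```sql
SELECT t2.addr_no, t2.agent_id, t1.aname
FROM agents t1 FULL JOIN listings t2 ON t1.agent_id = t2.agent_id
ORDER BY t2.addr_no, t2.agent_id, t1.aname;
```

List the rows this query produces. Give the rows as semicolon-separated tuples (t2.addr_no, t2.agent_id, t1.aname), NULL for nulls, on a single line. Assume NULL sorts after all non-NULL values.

FULL OUTER JOIN keeps every row from both sides; unmatched rows get NULL for the other side's columns.
Matching on t1.agent_id = t2.agent_id.
Matched pairs: 0; unmatched t1 rows kept: 5; unmatched t2 rows kept: 5.

(198, 3, NULL); (404, 2, NULL); (441, 3, NULL); (587, 2, NULL); (669, 3, NULL); (NULL, NULL, Frank); (NULL, NULL, Heidi); (NULL, NULL, Ivan); (NULL, NULL, Sara); (NULL, NULL, NULL)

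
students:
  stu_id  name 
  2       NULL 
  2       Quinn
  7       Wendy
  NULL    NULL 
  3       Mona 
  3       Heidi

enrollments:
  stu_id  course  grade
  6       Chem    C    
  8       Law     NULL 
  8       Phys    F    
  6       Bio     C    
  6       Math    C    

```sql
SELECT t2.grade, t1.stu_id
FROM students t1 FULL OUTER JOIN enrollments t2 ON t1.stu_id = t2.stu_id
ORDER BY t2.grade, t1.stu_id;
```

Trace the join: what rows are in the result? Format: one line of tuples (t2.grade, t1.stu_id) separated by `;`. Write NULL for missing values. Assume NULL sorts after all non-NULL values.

(C, NULL); (C, NULL); (C, NULL); (F, NULL); (NULL, 2); (NULL, 2); (NULL, 3); (NULL, 3); (NULL, 7); (NULL, NULL); (NULL, NULL)

FULL OUTER JOIN keeps every row from both sides; unmatched rows get NULL for the other side's columns.
Matching on t1.stu_id = t2.stu_id. A NULL in a compared column never satisfies the condition.
- t1 (stu_id=2) has no partner → padded with NULL.
- t1 (stu_id=2) has no partner → padded with NULL.
- t1 (stu_id=7) has no partner → padded with NULL.
- t1 (stu_id=NULL) has no partner → padded with NULL.
- t1 (stu_id=3) has no partner → padded with NULL.
- t1 (stu_id=3) has no partner → padded with NULL.
- 5 t2 row(s) had no t1 match → kept, t1 columns NULL.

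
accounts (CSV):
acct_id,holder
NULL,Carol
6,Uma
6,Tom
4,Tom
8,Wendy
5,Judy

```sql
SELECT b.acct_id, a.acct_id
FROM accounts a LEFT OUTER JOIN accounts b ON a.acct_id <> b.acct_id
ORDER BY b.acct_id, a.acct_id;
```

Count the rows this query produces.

19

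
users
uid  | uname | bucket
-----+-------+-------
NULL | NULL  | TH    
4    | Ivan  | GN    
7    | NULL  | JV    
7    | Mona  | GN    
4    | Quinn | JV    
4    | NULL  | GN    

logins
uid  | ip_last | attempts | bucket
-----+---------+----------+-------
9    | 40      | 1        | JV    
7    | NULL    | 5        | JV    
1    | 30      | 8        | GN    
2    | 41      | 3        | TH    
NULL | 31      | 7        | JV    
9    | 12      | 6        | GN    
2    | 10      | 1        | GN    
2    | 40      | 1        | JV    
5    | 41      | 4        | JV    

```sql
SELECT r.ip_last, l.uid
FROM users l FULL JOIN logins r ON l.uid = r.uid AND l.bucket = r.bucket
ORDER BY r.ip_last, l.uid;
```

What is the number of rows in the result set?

14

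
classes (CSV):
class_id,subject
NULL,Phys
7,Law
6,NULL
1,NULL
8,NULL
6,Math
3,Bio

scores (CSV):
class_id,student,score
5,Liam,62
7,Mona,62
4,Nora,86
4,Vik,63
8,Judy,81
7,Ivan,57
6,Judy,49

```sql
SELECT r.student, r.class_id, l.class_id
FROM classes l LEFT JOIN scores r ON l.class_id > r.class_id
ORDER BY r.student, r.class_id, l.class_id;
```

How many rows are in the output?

LEFT JOIN keeps every row from `classes`; unmatched rows get NULL for `scores`'s columns.
Matching on l.class_id > r.class_id. A NULL in a compared column never satisfies the condition.
Matched pairs: 16; unmatched l rows kept: 3.
Total: 16 matched + 3 padded = 19 rows.

19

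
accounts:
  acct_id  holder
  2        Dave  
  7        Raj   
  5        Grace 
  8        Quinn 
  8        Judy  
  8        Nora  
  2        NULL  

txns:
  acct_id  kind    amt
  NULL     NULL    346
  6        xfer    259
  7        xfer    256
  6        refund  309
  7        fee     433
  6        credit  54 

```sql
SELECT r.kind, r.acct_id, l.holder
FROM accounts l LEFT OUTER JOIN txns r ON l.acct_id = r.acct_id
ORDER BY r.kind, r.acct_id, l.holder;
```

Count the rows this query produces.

8

LEFT JOIN keeps every row from `accounts`; unmatched rows get NULL for `txns`'s columns.
Matching on l.acct_id = r.acct_id. A NULL in a compared column never satisfies the condition.
- l (acct_id=2) has no partner → padded with NULL.
- l (acct_id=7) pairs with 2 row(s) of r.
- l (acct_id=5) has no partner → padded with NULL.
- l (acct_id=8) has no partner → padded with NULL.
- l (acct_id=8) has no partner → padded with NULL.
- l (acct_id=8) has no partner → padded with NULL.
- l (acct_id=2) has no partner → padded with NULL.
Total: 2 matched + 6 padded = 8 rows.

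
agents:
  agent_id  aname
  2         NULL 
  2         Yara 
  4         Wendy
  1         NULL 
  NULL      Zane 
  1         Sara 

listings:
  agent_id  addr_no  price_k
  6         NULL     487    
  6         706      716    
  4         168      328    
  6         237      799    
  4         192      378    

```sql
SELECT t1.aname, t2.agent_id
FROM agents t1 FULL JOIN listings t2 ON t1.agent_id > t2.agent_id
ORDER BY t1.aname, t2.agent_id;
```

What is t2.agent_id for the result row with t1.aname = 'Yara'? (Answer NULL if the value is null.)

NULL

FULL OUTER JOIN keeps every row from both sides; unmatched rows get NULL for the other side's columns.
Matching on t1.agent_id > t2.agent_id. A NULL in a compared column never satisfies the condition.
Matched pairs: 0; unmatched t1 rows kept: 6; unmatched t2 rows kept: 5.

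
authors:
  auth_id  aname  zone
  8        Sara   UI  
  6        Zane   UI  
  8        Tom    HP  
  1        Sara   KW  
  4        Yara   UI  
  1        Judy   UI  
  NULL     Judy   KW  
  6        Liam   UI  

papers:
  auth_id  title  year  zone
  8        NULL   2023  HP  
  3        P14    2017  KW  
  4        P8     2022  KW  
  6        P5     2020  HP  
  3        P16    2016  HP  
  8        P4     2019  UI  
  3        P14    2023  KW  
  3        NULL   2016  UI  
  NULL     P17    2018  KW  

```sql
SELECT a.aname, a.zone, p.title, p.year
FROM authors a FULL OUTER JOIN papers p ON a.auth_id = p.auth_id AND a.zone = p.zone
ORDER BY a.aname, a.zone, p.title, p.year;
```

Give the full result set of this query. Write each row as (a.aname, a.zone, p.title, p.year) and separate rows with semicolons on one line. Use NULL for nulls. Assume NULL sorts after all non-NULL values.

(Judy, KW, NULL, NULL); (Judy, UI, NULL, NULL); (Liam, UI, NULL, NULL); (Sara, KW, NULL, NULL); (Sara, UI, P4, 2019); (Tom, HP, NULL, 2023); (Yara, UI, NULL, NULL); (Zane, UI, NULL, NULL); (NULL, NULL, P14, 2017); (NULL, NULL, P14, 2023); (NULL, NULL, P16, 2016); (NULL, NULL, P17, 2018); (NULL, NULL, P5, 2020); (NULL, NULL, P8, 2022); (NULL, NULL, NULL, 2016)

FULL OUTER JOIN keeps every row from both sides; unmatched rows get NULL for the other side's columns.
Matching on a.auth_id = p.auth_id AND a.zone = p.zone. A NULL in a compared column never satisfies the condition.
- a[0] auth_id=8, zone=UI → 1 match(es) in p → 1 row(s).
- a[1] auth_id=6, zone=UI → no match; kept with NULLs on the p side.
- a[2] auth_id=8, zone=HP → 1 match(es) in p → 1 row(s).
- a[3] auth_id=1, zone=KW → no match; kept with NULLs on the p side.
- a[4] auth_id=4, zone=UI → no match; kept with NULLs on the p side.
- a[5] auth_id=1, zone=UI → no match; kept with NULLs on the p side.
- a[6] auth_id=NULL, zone=KW → no match; kept with NULLs on the p side.
- a[7] auth_id=6, zone=UI → no match; kept with NULLs on the p side.
- plus 7 unmatched p row(s), each kept with NULL a columns.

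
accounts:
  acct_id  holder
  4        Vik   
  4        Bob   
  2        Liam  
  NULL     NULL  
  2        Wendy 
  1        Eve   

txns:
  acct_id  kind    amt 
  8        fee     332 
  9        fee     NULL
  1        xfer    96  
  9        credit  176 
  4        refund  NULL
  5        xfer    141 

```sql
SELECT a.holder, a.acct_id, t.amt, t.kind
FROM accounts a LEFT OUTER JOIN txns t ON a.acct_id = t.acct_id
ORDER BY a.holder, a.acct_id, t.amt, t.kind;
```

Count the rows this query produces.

LEFT JOIN keeps every row from `accounts`; unmatched rows get NULL for `txns`'s columns.
Matching on a.acct_id = t.acct_id. A NULL in a compared column never satisfies the condition.
Matched pairs: 3; unmatched a rows kept: 3.
Total: 3 matched + 3 padded = 6 rows.

6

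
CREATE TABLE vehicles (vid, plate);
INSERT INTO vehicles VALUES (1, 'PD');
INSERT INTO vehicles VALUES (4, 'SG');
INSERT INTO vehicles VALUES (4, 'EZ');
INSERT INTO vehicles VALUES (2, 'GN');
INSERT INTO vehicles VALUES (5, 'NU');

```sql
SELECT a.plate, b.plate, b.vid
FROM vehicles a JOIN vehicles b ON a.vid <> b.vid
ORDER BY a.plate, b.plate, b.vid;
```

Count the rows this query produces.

INNER JOIN keeps only pairs where the ON condition holds.
Matching on a.vid <> b.vid.
- vid=1: 4 matching b row(s), so 4 row(s) emitted.
- vid=4: 3 matching b row(s), so 3 row(s) emitted.
- vid=4: 3 matching b row(s), so 3 row(s) emitted.
- vid=2: 4 matching b row(s), so 4 row(s) emitted.
- vid=5: 4 matching b row(s), so 4 row(s) emitted.
Total: 18 rows.

18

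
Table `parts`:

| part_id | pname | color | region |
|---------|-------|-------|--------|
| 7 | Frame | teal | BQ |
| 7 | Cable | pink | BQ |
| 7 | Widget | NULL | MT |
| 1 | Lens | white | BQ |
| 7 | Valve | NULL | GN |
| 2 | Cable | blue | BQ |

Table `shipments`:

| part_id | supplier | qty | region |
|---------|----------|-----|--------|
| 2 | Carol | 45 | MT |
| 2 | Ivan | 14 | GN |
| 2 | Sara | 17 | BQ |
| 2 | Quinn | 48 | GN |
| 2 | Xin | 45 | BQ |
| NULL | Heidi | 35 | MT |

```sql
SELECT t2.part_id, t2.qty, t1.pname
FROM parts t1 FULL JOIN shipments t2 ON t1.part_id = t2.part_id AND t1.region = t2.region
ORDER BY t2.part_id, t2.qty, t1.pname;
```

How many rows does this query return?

FULL OUTER JOIN keeps every row from both sides; unmatched rows get NULL for the other side's columns.
Matching on t1.part_id = t2.part_id AND t1.region = t2.region. A NULL in a compared column never satisfies the condition.
- t1[0] part_id=7, region=BQ → no match; kept with NULLs on the t2 side.
- t1[1] part_id=7, region=BQ → no match; kept with NULLs on the t2 side.
- t1[2] part_id=7, region=MT → no match; kept with NULLs on the t2 side.
- t1[3] part_id=1, region=BQ → no match; kept with NULLs on the t2 side.
- t1[4] part_id=7, region=GN → no match; kept with NULLs on the t2 side.
- t1[5] part_id=2, region=BQ → 2 match(es) in t2 → 2 row(s).
- plus 4 unmatched t2 row(s), each kept with NULL t1 columns.
Total: 2 matched + 9 padded = 11 rows.

11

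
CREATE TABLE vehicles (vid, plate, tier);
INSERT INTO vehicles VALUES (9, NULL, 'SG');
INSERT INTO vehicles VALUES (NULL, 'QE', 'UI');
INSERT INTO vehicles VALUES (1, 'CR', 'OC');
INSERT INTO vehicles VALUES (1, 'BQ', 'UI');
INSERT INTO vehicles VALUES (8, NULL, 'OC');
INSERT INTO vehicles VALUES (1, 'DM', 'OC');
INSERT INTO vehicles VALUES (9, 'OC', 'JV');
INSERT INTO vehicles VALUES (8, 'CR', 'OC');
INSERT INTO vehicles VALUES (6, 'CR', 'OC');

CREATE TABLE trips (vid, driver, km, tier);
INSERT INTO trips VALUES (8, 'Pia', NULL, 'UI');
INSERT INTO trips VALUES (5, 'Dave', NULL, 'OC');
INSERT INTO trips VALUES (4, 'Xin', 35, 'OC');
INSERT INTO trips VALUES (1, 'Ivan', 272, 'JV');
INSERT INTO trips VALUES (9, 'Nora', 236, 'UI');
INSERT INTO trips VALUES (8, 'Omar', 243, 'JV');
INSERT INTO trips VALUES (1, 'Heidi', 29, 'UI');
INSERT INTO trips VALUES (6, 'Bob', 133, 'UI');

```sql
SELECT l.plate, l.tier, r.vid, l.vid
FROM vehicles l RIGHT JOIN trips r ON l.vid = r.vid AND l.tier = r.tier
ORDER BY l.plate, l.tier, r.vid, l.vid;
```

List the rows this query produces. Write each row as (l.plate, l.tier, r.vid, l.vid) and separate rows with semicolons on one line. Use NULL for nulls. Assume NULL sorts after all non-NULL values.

RIGHT JOIN keeps every row from `trips`; unmatched rows get NULL for `vehicles`'s columns.
Matching on l.vid = r.vid AND l.tier = r.tier. A NULL in a compared column never satisfies the condition.
Matched pairs: 1; unmatched r rows kept: 7.

(BQ, UI, 1, 1); (NULL, NULL, 1, NULL); (NULL, NULL, 4, NULL); (NULL, NULL, 5, NULL); (NULL, NULL, 6, NULL); (NULL, NULL, 8, NULL); (NULL, NULL, 8, NULL); (NULL, NULL, 9, NULL)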